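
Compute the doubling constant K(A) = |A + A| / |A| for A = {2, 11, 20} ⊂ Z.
K = |A + A| / |A| = 5/3

Enumerate A + A = {a + b : a, b ∈ A}. With |A| = 3, there are |A|^2 = 9 ordered sum pairs; collecting distinct values, A + A = {4, 13, 22, 31, 40}, so |A + A| = 5. Thus K = 5/3. Here |A + A| = 2|A| − 1 = 5, the minimum possible — so K = 5/3 is minimal, which holds iff A is an arithmetic progression.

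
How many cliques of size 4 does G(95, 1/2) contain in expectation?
E[# K_4] = C(95, 4) · (1/2)^C(4, 2) = 3183545 / 2^6 = 49742.890625

For each 4-subset S of vertices (there are C(95, 4) = 3183545 such S), let X_S = 1 if S induces a K_4 (all C(4, 2) = 6 edges present). Then P(X_S = 1) = (1/2)^6 = 1/64. By linearity of expectation, E[# K_4] = C(95, 4) · (1/2)^6 = 3183545 / 64 = 49742.890625.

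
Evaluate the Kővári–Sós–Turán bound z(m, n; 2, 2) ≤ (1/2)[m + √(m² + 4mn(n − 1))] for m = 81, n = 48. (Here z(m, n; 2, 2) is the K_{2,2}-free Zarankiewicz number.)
z(81, 48; 2, 2) ≤ (1/2)[81 + √(81² + 4·81·48·47)] = (1/2)[81 + √737505] = 469.8906

Kővári–Sós–Turán: let r_1, ..., r_81 be the row sums and z = Σ r_i the total number of 1s. Each pair of columns can share at most one row with both entries 1 (else a 2×2 all-ones block appears), so Σ_i C(r_i, 2) ≤ C(48, 2) = 1128. By convexity Σ_i C(r_i, 2) ≥ 81·C(z/81, 2) = z(z − 81)/(2·81), giving z² − 81z − 81·48·47 ≤ 0 and hence z ≤ (1/2)[81 + √(6561 + 4·182736)] = (1/2)[81 + √737505] ≈ (1/2)(81 + 858.7811) = 469.8906.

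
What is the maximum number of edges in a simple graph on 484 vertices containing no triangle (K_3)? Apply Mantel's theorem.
ex(484, K_3) = ⌊484^2/4⌋ = 58564

Mantel (1907): a triangle-free graph on n vertices has at most ⌊n^2/4⌋ edges, with equality for the complete bipartite graph K_{⌊n/2⌋, ⌈n/2⌉}. For n = 484: ⌊484^2/4⌋ = ⌊234256/4⌋ = 58564. The extremal graph is K_{242, 242}, which has 242·242 = 58564 edges.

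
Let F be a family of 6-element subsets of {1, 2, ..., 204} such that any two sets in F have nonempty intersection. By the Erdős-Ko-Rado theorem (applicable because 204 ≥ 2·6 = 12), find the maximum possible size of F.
max |F| = C(203, 5) = 2733664990

The Erdős-Ko-Rado theorem states: for n ≥ 2k, an intersecting family of k-subsets of an n-element set has size at most C(n − 1, k − 1), with equality for 'star' families {A ⊆ [n] : |A| = k, i ∈ A} (fix an element i). For n = 204, k = 6: C(203, 5) = 2733664990.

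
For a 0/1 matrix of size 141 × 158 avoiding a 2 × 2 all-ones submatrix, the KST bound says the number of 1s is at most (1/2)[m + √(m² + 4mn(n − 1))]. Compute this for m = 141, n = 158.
z(141, 158; 2, 2) ≤ (1/2)[141 + √(141² + 4·141·158·157)] = (1/2)[141 + √14010465] = 1942.0278

Kővári–Sós–Turán: let r_1, ..., r_141 be the row sums and z = Σ r_i the total number of 1s. Each pair of columns can share at most one row with both entries 1 (else a 2×2 all-ones block appears), so Σ_i C(r_i, 2) ≤ C(158, 2) = 12403. By convexity Σ_i C(r_i, 2) ≥ 141·C(z/141, 2) = z(z − 141)/(2·141), giving z² − 141z − 141·158·157 ≤ 0 and hence z ≤ (1/2)[141 + √(19881 + 4·3497646)] = (1/2)[141 + √14010465] ≈ (1/2)(141 + 3743.0556) = 1942.0278.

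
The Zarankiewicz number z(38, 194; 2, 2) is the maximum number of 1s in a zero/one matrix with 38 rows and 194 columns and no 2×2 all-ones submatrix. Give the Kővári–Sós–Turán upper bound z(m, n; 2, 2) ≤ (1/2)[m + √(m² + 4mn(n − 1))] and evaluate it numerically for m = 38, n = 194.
z(38, 194; 2, 2) ≤ (1/2)[38 + √(38² + 4·38·194·193)] = (1/2)[38 + √5692628] = 1211.9614

Kővári–Sós–Turán: let r_1, ..., r_38 be the row sums and z = Σ r_i the total number of 1s. Each pair of columns can share at most one row with both entries 1 (else a 2×2 all-ones block appears), so Σ_i C(r_i, 2) ≤ C(194, 2) = 18721. By convexity Σ_i C(r_i, 2) ≥ 38·C(z/38, 2) = z(z − 38)/(2·38), giving z² − 38z − 38·194·193 ≤ 0 and hence z ≤ (1/2)[38 + √(1444 + 4·1422796)] = (1/2)[38 + √5692628] ≈ (1/2)(38 + 2385.9229) = 1211.9614.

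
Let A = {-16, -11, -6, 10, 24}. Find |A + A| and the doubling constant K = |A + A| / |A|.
K = |A + A| / |A| = 14/5

Enumerate A + A = {a + b : a, b ∈ A}. With |A| = 5, there are |A|^2 = 25 ordered sum pairs; collecting distinct values, A + A = {-32, -27, -22, -17, -12, -6, -1, 4, 8, 13, 18, 20, 34, 48}, so |A + A| = 14. Thus K = 14/5. For comparison, the minimum possible |A + A| over all 5-element sets is 2·5 − 1 = 9 (so min K = 9/5), attained only by arithmetic progressions.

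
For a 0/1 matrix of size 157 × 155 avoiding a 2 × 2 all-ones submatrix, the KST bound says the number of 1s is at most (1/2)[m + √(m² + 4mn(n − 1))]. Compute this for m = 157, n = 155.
z(157, 155; 2, 2) ≤ (1/2)[157 + √(157² + 4·157·155·154)] = (1/2)[157 + √15015009] = 2015.9603

Kővári–Sós–Turán: let r_1, ..., r_157 be the row sums and z = Σ r_i the total number of 1s. Each pair of columns can share at most one row with both entries 1 (else a 2×2 all-ones block appears), so Σ_i C(r_i, 2) ≤ C(155, 2) = 11935. By convexity Σ_i C(r_i, 2) ≥ 157·C(z/157, 2) = z(z − 157)/(2·157), giving z² − 157z − 157·155·154 ≤ 0 and hence z ≤ (1/2)[157 + √(24649 + 4·3747590)] = (1/2)[157 + √15015009] ≈ (1/2)(157 + 3874.9205) = 2015.9603.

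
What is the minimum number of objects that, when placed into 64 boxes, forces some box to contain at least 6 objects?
n = (6 − 1)·64 + 1 = 321

By the generalised pigeonhole principle, to guarantee some box contains ≥ r objects we need more than (r − 1) · k objects total. Threshold: n = (r − 1) · k + 1. With r = 6 and k = 64: n = 5 · 64 + 1 = 320 + 1 = 321. For n = 320 = 5 · 64, we can put exactly 5 objects in every box, avoiding 6 in any single one — so 321 is tight.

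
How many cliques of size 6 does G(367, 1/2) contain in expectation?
E[# K_6] = C(367, 6) · (1/2)^C(6, 2) = 3257047534741 / 2^15 ≈ 99397202.598297

For each 6-subset S of vertices (there are C(367, 6) = 3257047534741 such S), let X_S = 1 if S induces a K_6 (all C(6, 2) = 15 edges present). Then P(X_S = 1) = (1/2)^15 = 1/32768. By linearity of expectation, E[# K_6] = C(367, 6) · (1/2)^15 = 3257047534741 / 32768 ≈ 99397202.598297.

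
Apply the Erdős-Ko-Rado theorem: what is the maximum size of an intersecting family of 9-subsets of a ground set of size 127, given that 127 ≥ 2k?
max |F| = C(126, 8) = 1255914977625

Erdős-Ko-Rado (1961): when n ≥ 2k, max |F| = C(n−1, k−1). The bound is attained by the star {A : i ∈ A} for any fixed i ∈ [n]. Here C(127−1, 9−1) = C(126, 8) = 1255914977625.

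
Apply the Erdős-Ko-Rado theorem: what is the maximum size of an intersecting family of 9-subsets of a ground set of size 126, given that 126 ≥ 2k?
max |F| = C(125, 8) = 1176174344125

Erdős-Ko-Rado (1961): when n ≥ 2k, max |F| = C(n−1, k−1). The bound is attained by the star {A : i ∈ A} for any fixed i ∈ [n]. Here C(126−1, 9−1) = C(125, 8) = 1176174344125.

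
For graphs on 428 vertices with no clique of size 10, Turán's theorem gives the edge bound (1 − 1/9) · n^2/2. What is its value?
Turán density bound = (8/9) · 428^2/2 = 732736/9 ≈ 81415.1111

Turán's theorem: ex(n, K_{r+1}) is achieved by the complete r-partite Turán graph T(n, r) with parts as balanced as possible, and is at most (1 − 1/r) · n^2/2. For r = 9, n = 428: the density bound is (8/9) · 183184/2 = 732736/9 ≈ 81415.1111. The integer-valued extremum is e(T(428, 9)) = 81414, which is strictly less than the density bound 732736/9 since 9 ∤ 428 (the parts of T(428, 9) cannot all be equal).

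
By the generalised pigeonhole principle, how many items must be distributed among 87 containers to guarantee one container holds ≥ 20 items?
n = (20 − 1)·87 + 1 = 1654

By the generalised pigeonhole principle, to guarantee some box contains ≥ r objects we need more than (r − 1) · k objects total. Threshold: n = (r − 1) · k + 1. With r = 20 and k = 87: n = 19 · 87 + 1 = 1653 + 1 = 1654. For n = 1653 = 19 · 87, we can put exactly 19 objects in every box, avoiding 20 in any single one — so 1654 is tight.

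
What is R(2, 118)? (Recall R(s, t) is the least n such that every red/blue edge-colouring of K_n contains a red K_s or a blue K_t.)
R(2, 118) = 118

R(2, k) = k for all k ≥ 2: in a 2-colouring of K_k, either some edge is red (a red K_2) or all edges are blue (a blue K_k). And K_{117} coloured all-blue has no blue K_118, so R(2, 118) > 117. Hence R(2, 118) = 118.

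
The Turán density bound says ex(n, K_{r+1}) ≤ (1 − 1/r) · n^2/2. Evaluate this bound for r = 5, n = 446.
Turán density bound = (4/5) · 446^2/2 = 397832/5 ≈ 79566.4

Turán's theorem: ex(n, K_{r+1}) is achieved by the complete r-partite Turán graph T(n, r) with parts as balanced as possible, and is at most (1 − 1/r) · n^2/2. For r = 5, n = 446: the density bound is (4/5) · 198916/2 = 397832/5 ≈ 79566.4. The integer-valued extremum is e(T(446, 5)) = 79566, which is strictly less than the density bound 397832/5 since 5 ∤ 446 (the parts of T(446, 5) cannot all be equal).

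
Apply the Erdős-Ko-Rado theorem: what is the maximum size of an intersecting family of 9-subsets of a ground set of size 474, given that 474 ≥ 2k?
max |F| = C(473, 8) = 58549457317601679

Erdős-Ko-Rado (1961): when n ≥ 2k, max |F| = C(n−1, k−1). The bound is attained by the star {A : i ∈ A} for any fixed i ∈ [n]. Here C(474−1, 9−1) = C(473, 8) = 58549457317601679.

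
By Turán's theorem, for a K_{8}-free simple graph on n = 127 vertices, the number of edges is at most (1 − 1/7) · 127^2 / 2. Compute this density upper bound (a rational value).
Turán density bound = (6/7) · 127^2/2 = 48387/7 ≈ 6912.4286

Turán's theorem: ex(n, K_{r+1}) is achieved by the complete r-partite Turán graph T(n, r) with parts as balanced as possible, and is at most (1 − 1/r) · n^2/2. For r = 7, n = 127: the density bound is (6/7) · 16129/2 = 48387/7 ≈ 6912.4286. The integer-valued extremum is e(T(127, 7)) = 6912, which is strictly less than the density bound 48387/7 since 7 ∤ 127 (the parts of T(127, 7) cannot all be equal).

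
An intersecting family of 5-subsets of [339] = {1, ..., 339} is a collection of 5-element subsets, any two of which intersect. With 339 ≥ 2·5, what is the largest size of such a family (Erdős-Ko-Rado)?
max |F| = C(338, 4) = 534219140

Erdős-Ko-Rado (1961): when n ≥ 2k, max |F| = C(n−1, k−1). The bound is attained by the star {A : i ∈ A} for any fixed i ∈ [n]. Here C(339−1, 5−1) = C(338, 4) = 534219140.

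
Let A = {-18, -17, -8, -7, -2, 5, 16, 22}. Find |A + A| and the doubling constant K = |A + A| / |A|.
K = |A + A| / |A| = 33/8

Enumerate A + A = {a + b : a, b ∈ A}. With |A| = 8, there are |A|^2 = 64 ordered sum pairs; collecting distinct values, A + A = {-36, -35, -34, -26, -25, -24, -20, -19, -16, -15, -14, -13, -12, -10, -9, -4, -3, -2, -1, 3, 4, 5, 8, 9, 10, 14, 15, 20, 21, 27, 32, 38, 44}, so |A + A| = 33. Thus K = 33/8. For comparison, the minimum possible |A + A| over all 8-element sets is 2·8 − 1 = 15 (so min K = 15/8), attained only by arithmetic progressions.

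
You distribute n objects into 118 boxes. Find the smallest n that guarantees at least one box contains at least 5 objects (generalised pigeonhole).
n = (5 − 1)·118 + 1 = 473

By the generalised pigeonhole principle, to guarantee some box contains ≥ r objects we need more than (r − 1) · k objects total. Threshold: n = (r − 1) · k + 1. With r = 5 and k = 118: n = 4 · 118 + 1 = 472 + 1 = 473. For n = 472 = 4 · 118, we can put exactly 4 objects in every box, avoiding 5 in any single one — so 473 is tight.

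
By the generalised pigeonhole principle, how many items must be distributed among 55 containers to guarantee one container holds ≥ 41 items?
n = (41 − 1)·55 + 1 = 2201

By the generalised pigeonhole principle, to guarantee some box contains ≥ r objects we need more than (r − 1) · k objects total. Threshold: n = (r − 1) · k + 1. With r = 41 and k = 55: n = 40 · 55 + 1 = 2200 + 1 = 2201. For n = 2200 = 40 · 55, we can put exactly 40 objects in every box, avoiding 41 in any single one — so 2201 is tight.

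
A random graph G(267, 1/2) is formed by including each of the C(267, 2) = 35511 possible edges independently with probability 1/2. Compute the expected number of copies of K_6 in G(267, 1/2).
E[# K_6] = C(267, 6) · (1/2)^C(6, 2) = 475518307726 / 2^15 = 237759153863/16384 ≈ 14511667.105896

For each 6-subset S of vertices (there are C(267, 6) = 475518307726 such S), let X_S = 1 if S induces a K_6 (all C(6, 2) = 15 edges present). Then P(X_S = 1) = (1/2)^15 = 1/32768. By linearity of expectation, E[# K_6] = C(267, 6) · (1/2)^15 = 475518307726 / 32768 = 237759153863/16384 ≈ 14511667.105896.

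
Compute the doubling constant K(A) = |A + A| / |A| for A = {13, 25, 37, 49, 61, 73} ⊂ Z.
K = |A + A| / |A| = 11/6

Enumerate A + A = {a + b : a, b ∈ A}. With |A| = 6, there are |A|^2 = 36 ordered sum pairs; collecting distinct values, A + A = {26, 38, 50, 62, 74, 86, 98, 110, 122, 134, 146}, so |A + A| = 11. Thus K = 11/6. Here |A + A| = 2|A| − 1 = 11, the minimum possible — so K = 11/6 is minimal, which holds iff A is an arithmetic progression.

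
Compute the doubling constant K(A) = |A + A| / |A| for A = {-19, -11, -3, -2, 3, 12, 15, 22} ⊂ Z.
K = |A + A| / |A| = 33/8

Enumerate A + A = {a + b : a, b ∈ A}. With |A| = 8, there are |A|^2 = 64 ordered sum pairs; collecting distinct values, A + A = {-38, -30, -22, -21, -16, -14, -13, -8, -7, -6, -5, -4, 0, 1, 3, 4, 6, 9, 10, 11, 12, 13, 15, 18, 19, 20, 24, 25, 27, 30, 34, 37, 44}, so |A + A| = 33. Thus K = 33/8. For comparison, the minimum possible |A + A| over all 8-element sets is 2·8 − 1 = 15 (so min K = 15/8), attained only by arithmetic progressions.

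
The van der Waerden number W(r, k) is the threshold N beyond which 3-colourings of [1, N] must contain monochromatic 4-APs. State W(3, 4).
W(3, 4) = 293

W(3, 4) = 293. The lower bound W(3, 4) > 292 comes from an explicit good 3-colouring of [1, 292]; the upper bound W(3, 4) ≤ 293 was verified by exhaustive search over 3-colourings of [1, 293].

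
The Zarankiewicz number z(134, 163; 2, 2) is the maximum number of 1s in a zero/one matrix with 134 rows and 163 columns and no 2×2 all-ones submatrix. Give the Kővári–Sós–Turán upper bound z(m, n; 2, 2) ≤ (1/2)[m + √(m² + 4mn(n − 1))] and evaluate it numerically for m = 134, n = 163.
z(134, 163; 2, 2) ≤ (1/2)[134 + √(134² + 4·134·163·162)] = (1/2)[134 + √14171572] = 1949.2574

Kővári–Sós–Turán: let r_1, ..., r_134 be the row sums and z = Σ r_i the total number of 1s. Each pair of columns can share at most one row with both entries 1 (else a 2×2 all-ones block appears), so Σ_i C(r_i, 2) ≤ C(163, 2) = 13203. By convexity Σ_i C(r_i, 2) ≥ 134·C(z/134, 2) = z(z − 134)/(2·134), giving z² − 134z − 134·163·162 ≤ 0 and hence z ≤ (1/2)[134 + √(17956 + 4·3538404)] = (1/2)[134 + √14171572] ≈ (1/2)(134 + 3764.5148) = 1949.2574.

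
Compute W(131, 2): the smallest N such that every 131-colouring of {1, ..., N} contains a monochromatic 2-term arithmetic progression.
W(131, 2) = 131 + 1 = 132

A 2-term AP is any pair of integers, so a monochromatic 2-AP exists iff some colour is used at least twice. With 131 colours, the colouring i ↦ i on {1, ..., 131} uses each colour once, avoiding any monochromatic pair, so W(131, 2) > 131. For {1, ..., 132}, pigeonhole forces two integers of the same colour, which form a monochromatic 2-AP. Hence W(131, 2) = 132.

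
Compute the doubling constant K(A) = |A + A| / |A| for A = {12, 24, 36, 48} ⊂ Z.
K = |A + A| / |A| = 7/4

Enumerate A + A = {a + b : a, b ∈ A}. With |A| = 4, there are |A|^2 = 16 ordered sum pairs; collecting distinct values, A + A = {24, 36, 48, 60, 72, 84, 96}, so |A + A| = 7. Thus K = 7/4. Here |A + A| = 2|A| − 1 = 7, the minimum possible — so K = 7/4 is minimal, which holds iff A is an arithmetic progression.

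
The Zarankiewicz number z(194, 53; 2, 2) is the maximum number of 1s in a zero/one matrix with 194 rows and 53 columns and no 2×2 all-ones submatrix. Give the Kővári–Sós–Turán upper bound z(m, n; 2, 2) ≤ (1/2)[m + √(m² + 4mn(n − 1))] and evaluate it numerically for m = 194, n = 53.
z(194, 53; 2, 2) ≤ (1/2)[194 + √(194² + 4·194·53·52)] = (1/2)[194 + √2176292] = 834.613

Kővári–Sós–Turán: let r_1, ..., r_194 be the row sums and z = Σ r_i the total number of 1s. Each pair of columns can share at most one row with both entries 1 (else a 2×2 all-ones block appears), so Σ_i C(r_i, 2) ≤ C(53, 2) = 1378. By convexity Σ_i C(r_i, 2) ≥ 194·C(z/194, 2) = z(z − 194)/(2·194), giving z² − 194z − 194·53·52 ≤ 0 and hence z ≤ (1/2)[194 + √(37636 + 4·534664)] = (1/2)[194 + √2176292] ≈ (1/2)(194 + 1475.2261) = 834.613.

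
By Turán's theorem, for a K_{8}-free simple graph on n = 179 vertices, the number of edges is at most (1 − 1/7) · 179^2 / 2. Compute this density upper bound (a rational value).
Turán density bound = (6/7) · 179^2/2 = 96123/7 ≈ 13731.8571

Turán's theorem: ex(n, K_{r+1}) is achieved by the complete r-partite Turán graph T(n, r) with parts as balanced as possible, and is at most (1 − 1/r) · n^2/2. For r = 7, n = 179: the density bound is (6/7) · 32041/2 = 96123/7 ≈ 13731.8571. The integer-valued extremum is e(T(179, 7)) = 13731, which is strictly less than the density bound 96123/7 since 7 ∤ 179 (the parts of T(179, 7) cannot all be equal).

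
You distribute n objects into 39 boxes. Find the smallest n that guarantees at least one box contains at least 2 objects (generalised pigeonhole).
n = (2 − 1)·39 + 1 = 40

By the generalised pigeonhole principle, to guarantee some box contains ≥ r objects we need more than (r − 1) · k objects total. Threshold: n = (r − 1) · k + 1. With r = 2 and k = 39: n = 1 · 39 + 1 = 39 + 1 = 40. For n = 39 = 1 · 39, we can put exactly 1 objects in every box, avoiding 2 in any single one — so 40 is tight.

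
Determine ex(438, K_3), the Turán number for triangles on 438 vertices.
ex(438, K_3) = ⌊438^2/4⌋ = 47961

Mantel (1907): a triangle-free graph on n vertices has at most ⌊n^2/4⌋ edges, with equality for the complete bipartite graph K_{⌊n/2⌋, ⌈n/2⌉}. For n = 438: ⌊438^2/4⌋ = ⌊191844/4⌋ = 47961. The extremal graph is K_{219, 219}, which has 219·219 = 47961 edges.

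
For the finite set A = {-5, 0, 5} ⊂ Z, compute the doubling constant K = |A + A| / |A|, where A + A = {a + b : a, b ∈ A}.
K = |A + A| / |A| = 5/3

Enumerate A + A = {a + b : a, b ∈ A}. With |A| = 3, there are |A|^2 = 9 ordered sum pairs; collecting distinct values, A + A = {-10, -5, 0, 5, 10}, so |A + A| = 5. Thus K = 5/3. Here |A + A| = 2|A| − 1 = 5, the minimum possible — so K = 5/3 is minimal, which holds iff A is an arithmetic progression.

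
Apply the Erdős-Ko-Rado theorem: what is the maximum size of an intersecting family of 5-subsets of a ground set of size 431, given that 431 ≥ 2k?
max |F| = C(430, 4) = 1404708305

The Erdős-Ko-Rado theorem states: for n ≥ 2k, an intersecting family of k-subsets of an n-element set has size at most C(n − 1, k − 1), with equality for 'star' families {A ⊆ [n] : |A| = k, i ∈ A} (fix an element i). For n = 431, k = 5: C(430, 4) = 1404708305.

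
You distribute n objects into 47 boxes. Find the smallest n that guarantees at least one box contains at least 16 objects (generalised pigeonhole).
n = (16 − 1)·47 + 1 = 706

By the generalised pigeonhole principle, to guarantee some box contains ≥ r objects we need more than (r − 1) · k objects total. Threshold: n = (r − 1) · k + 1. With r = 16 and k = 47: n = 15 · 47 + 1 = 705 + 1 = 706. For n = 705 = 15 · 47, we can put exactly 15 objects in every box, avoiding 16 in any single one — so 706 is tight.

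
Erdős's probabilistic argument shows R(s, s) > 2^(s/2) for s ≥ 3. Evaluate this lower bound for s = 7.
2^(7/2) = 11.3137; so R(7, 7) > 11.3137

Colour each edge of K_n uniformly at random with red/blue. The expected number of monochromatic K_7 is C(n, 7) · 2 · 2^(−C(7,2)). If C(n, 7) · 2^(1 − C(7,2)) < 1, then with positive probability no monochromatic K_7 exists, so R(7, 7) > n. The standard estimate C(n, 7) ≤ n^7/7! shows this inequality holds whenever n ≤ 2^(7/2) (since 7! · 2^(C(7,2) − 1) > 2^(7^2/2) ≥ n^7). Hence R(7, 7) > 2^(7/2) = 11.3137.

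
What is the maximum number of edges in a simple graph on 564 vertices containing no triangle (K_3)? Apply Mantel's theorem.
ex(564, K_3) = ⌊564^2/4⌋ = 79524

Mantel (1907): a triangle-free graph on n vertices has at most ⌊n^2/4⌋ edges, with equality for the complete bipartite graph K_{⌊n/2⌋, ⌈n/2⌉}. For n = 564: ⌊564^2/4⌋ = ⌊318096/4⌋ = 79524. The extremal graph is K_{282, 282}, which has 282·282 = 79524 edges.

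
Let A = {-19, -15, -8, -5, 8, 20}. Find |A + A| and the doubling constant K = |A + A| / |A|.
K = |A + A| / |A| = 21/6 = 7/2

Enumerate A + A = {a + b : a, b ∈ A}. With |A| = 6, there are |A|^2 = 36 ordered sum pairs; collecting distinct values, A + A = {-38, -34, -30, -27, -24, -23, -20, -16, -13, -11, -10, -7, 0, 1, 3, 5, 12, 15, 16, 28, 40}, so |A + A| = 21. Thus K = 21/6 = 7/2. For comparison, the minimum possible |A + A| over all 6-element sets is 2·6 − 1 = 11 (so min K = 11/6), attained only by arithmetic progressions.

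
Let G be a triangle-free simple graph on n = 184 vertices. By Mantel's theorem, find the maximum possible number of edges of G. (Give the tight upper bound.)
ex(184, K_3) = ⌊184^2/4⌋ = 8464

Mantel (1907): a triangle-free graph on n vertices has at most ⌊n^2/4⌋ edges, with equality for the complete bipartite graph K_{⌊n/2⌋, ⌈n/2⌉}. For n = 184: ⌊184^2/4⌋ = ⌊33856/4⌋ = 8464. The extremal graph is K_{92, 92}, which has 92·92 = 8464 edges.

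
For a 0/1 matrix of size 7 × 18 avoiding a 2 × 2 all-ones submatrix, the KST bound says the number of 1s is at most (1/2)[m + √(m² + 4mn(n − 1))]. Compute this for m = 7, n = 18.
z(7, 18; 2, 2) ≤ (1/2)[7 + √(7² + 4·7·18·17)] = (1/2)[7 + √8617] = 49.9139

Kővári–Sós–Turán: let r_1, ..., r_7 be the row sums and z = Σ r_i the total number of 1s. Each pair of columns can share at most one row with both entries 1 (else a 2×2 all-ones block appears), so Σ_i C(r_i, 2) ≤ C(18, 2) = 153. By convexity Σ_i C(r_i, 2) ≥ 7·C(z/7, 2) = z(z − 7)/(2·7), giving z² − 7z − 7·18·17 ≤ 0 and hence z ≤ (1/2)[7 + √(49 + 4·2142)] = (1/2)[7 + √8617] ≈ (1/2)(7 + 92.8278) = 49.9139.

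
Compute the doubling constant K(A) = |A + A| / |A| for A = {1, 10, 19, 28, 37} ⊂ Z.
K = |A + A| / |A| = 9/5

Enumerate A + A = {a + b : a, b ∈ A}. With |A| = 5, there are |A|^2 = 25 ordered sum pairs; collecting distinct values, A + A = {2, 11, 20, 29, 38, 47, 56, 65, 74}, so |A + A| = 9. Thus K = 9/5. Here |A + A| = 2|A| − 1 = 9, the minimum possible — so K = 9/5 is minimal, which holds iff A is an arithmetic progression.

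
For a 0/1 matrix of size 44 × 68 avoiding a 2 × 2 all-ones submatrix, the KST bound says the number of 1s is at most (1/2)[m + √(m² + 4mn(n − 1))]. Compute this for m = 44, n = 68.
z(44, 68; 2, 2) ≤ (1/2)[44 + √(44² + 4·44·68·67)] = (1/2)[44 + √803792] = 470.2722

Kővári–Sós–Turán: let r_1, ..., r_44 be the row sums and z = Σ r_i the total number of 1s. Each pair of columns can share at most one row with both entries 1 (else a 2×2 all-ones block appears), so Σ_i C(r_i, 2) ≤ C(68, 2) = 2278. By convexity Σ_i C(r_i, 2) ≥ 44·C(z/44, 2) = z(z − 44)/(2·44), giving z² − 44z − 44·68·67 ≤ 0 and hence z ≤ (1/2)[44 + √(1936 + 4·200464)] = (1/2)[44 + √803792] ≈ (1/2)(44 + 896.5445) = 470.2722.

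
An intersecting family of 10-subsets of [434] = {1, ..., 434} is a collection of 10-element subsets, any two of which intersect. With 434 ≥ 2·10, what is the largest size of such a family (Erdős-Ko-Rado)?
max |F| = C(433, 9) = 1356069041789340450

The Erdős-Ko-Rado theorem states: for n ≥ 2k, an intersecting family of k-subsets of an n-element set has size at most C(n − 1, k − 1), with equality for 'star' families {A ⊆ [n] : |A| = k, i ∈ A} (fix an element i). For n = 434, k = 10: C(433, 9) = 1356069041789340450.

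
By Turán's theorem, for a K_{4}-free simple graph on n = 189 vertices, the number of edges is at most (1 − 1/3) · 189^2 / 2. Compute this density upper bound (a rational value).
Turán density bound = (2/3) · 189^2/2 = 11907

Turán's theorem: ex(n, K_{r+1}) is achieved by the complete r-partite Turán graph T(n, r) with parts as balanced as possible, and is at most (1 − 1/r) · n^2/2. For r = 3, n = 189: the density bound is (2/3) · 35721/2 = 11907. Since 3 ∣ 189, the Turán graph T(189, 3) has parts of equal size 63, and its edge count e(T(189, 3)) = 11907 attains the density bound exactly.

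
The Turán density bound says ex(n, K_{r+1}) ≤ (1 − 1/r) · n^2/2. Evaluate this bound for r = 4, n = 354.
Turán density bound = (3/4) · 354^2/2 = 93987/2 ≈ 46993.5

Turán's theorem: ex(n, K_{r+1}) is achieved by the complete r-partite Turán graph T(n, r) with parts as balanced as possible, and is at most (1 − 1/r) · n^2/2. For r = 4, n = 354: the density bound is (3/4) · 125316/2 = 93987/2 ≈ 46993.5. The integer-valued extremum is e(T(354, 4)) = 46993, which is strictly less than the density bound 93987/2 since 4 ∤ 354 (the parts of T(354, 4) cannot all be equal).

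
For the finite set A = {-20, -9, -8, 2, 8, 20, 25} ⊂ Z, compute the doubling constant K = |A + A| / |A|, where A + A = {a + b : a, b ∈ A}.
K = |A + A| / |A| = 25/7

Enumerate A + A = {a + b : a, b ∈ A}. With |A| = 7, there are |A|^2 = 49 ordered sum pairs; collecting distinct values, A + A = {-40, -29, -28, -18, -17, -16, -12, -7, -6, -1, 0, 4, 5, 10, 11, 12, 16, 17, 22, 27, 28, 33, 40, 45, 50}, so |A + A| = 25. Thus K = 25/7. For comparison, the minimum possible |A + A| over all 7-element sets is 2·7 − 1 = 13 (so min K = 13/7), attained only by arithmetic progressions.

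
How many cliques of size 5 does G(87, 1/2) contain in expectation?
E[# K_5] = C(87, 5) · (1/2)^C(5, 2) = 36949857 / 2^10 ≈ 36083.844727

For each 5-subset S of vertices (there are C(87, 5) = 36949857 such S), let X_S = 1 if S induces a K_5 (all C(5, 2) = 10 edges present). Then P(X_S = 1) = (1/2)^10 = 1/1024. By linearity of expectation, E[# K_5] = C(87, 5) · (1/2)^10 = 36949857 / 1024 ≈ 36083.844727.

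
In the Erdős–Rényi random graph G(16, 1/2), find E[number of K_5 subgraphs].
E[# K_5] = C(16, 5) · (1/2)^C(5, 2) = 4368 / 2^10 = 273/64 = 4.265625

For each 5-subset S of vertices (there are C(16, 5) = 4368 such S), let X_S = 1 if S induces a K_5 (all C(5, 2) = 10 edges present). Then P(X_S = 1) = (1/2)^10 = 1/1024. By linearity of expectation, E[# K_5] = C(16, 5) · (1/2)^10 = 4368 / 1024 = 273/64 = 4.265625.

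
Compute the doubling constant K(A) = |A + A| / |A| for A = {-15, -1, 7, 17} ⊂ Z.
K = |A + A| / |A| = 10/4 = 5/2

Enumerate A + A = {a + b : a, b ∈ A}. With |A| = 4, there are |A|^2 = 16 ordered sum pairs; collecting distinct values, A + A = {-30, -16, -8, -2, 2, 6, 14, 16, 24, 34}, so |A + A| = 10. Thus K = 10/4 = 5/2. For comparison, the minimum possible |A + A| over all 4-element sets is 2·4 − 1 = 7 (so min K = 7/4), attained only by arithmetic progressions.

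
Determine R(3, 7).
R(3, 7) = 23

Lower bound: an explicit 2-colouring of K_{22} (typically a Paley-type or other structured construction) avoids a red K_3 and a blue K_7, showing R(3, 7) > 22.
Upper bound: the simple Erdős–Szekeres recurrence only gives R(3, 7) ≤ 25; the tight bound R(3, 7) ≤ 23 requires a sharper case analysis (or computer search) of 2-colourings of K_{23}.
Hence R(3, 7) = 23.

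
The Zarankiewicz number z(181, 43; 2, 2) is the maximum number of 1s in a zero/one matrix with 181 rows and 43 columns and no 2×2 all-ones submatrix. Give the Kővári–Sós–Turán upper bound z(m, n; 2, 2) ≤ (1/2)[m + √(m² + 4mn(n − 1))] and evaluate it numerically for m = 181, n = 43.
z(181, 43; 2, 2) ≤ (1/2)[181 + √(181² + 4·181·43·42)] = (1/2)[181 + √1340305] = 669.3577

Kővári–Sós–Turán: let r_1, ..., r_181 be the row sums and z = Σ r_i the total number of 1s. Each pair of columns can share at most one row with both entries 1 (else a 2×2 all-ones block appears), so Σ_i C(r_i, 2) ≤ C(43, 2) = 903. By convexity Σ_i C(r_i, 2) ≥ 181·C(z/181, 2) = z(z − 181)/(2·181), giving z² − 181z − 181·43·42 ≤ 0 and hence z ≤ (1/2)[181 + √(32761 + 4·326886)] = (1/2)[181 + √1340305] ≈ (1/2)(181 + 1157.7154) = 669.3577.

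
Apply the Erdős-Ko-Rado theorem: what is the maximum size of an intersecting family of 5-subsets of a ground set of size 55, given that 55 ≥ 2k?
max |F| = C(54, 4) = 316251

Erdős-Ko-Rado (1961): when n ≥ 2k, max |F| = C(n−1, k−1). The bound is attained by the star {A : i ∈ A} for any fixed i ∈ [n]. Here C(55−1, 5−1) = C(54, 4) = 316251.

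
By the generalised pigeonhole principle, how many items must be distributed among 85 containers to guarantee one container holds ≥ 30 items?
n = (30 − 1)·85 + 1 = 2466

By the generalised pigeonhole principle, to guarantee some box contains ≥ r objects we need more than (r − 1) · k objects total. Threshold: n = (r − 1) · k + 1. With r = 30 and k = 85: n = 29 · 85 + 1 = 2465 + 1 = 2466. For n = 2465 = 29 · 85, we can put exactly 29 objects in every box, avoiding 30 in any single one — so 2466 is tight.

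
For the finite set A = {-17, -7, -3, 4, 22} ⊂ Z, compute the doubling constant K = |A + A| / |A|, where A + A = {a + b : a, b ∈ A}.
K = |A + A| / |A| = 15/5 = 3

Enumerate A + A = {a + b : a, b ∈ A}. With |A| = 5, there are |A|^2 = 25 ordered sum pairs; collecting distinct values, A + A = {-34, -24, -20, -14, -13, -10, -6, -3, 1, 5, 8, 15, 19, 26, 44}, so |A + A| = 15. Thus K = 15/5 = 3. For comparison, the minimum possible |A + A| over all 5-element sets is 2·5 − 1 = 9 (so min K = 9/5), attained only by arithmetic progressions.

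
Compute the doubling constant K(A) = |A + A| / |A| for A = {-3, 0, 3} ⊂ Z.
K = |A + A| / |A| = 5/3

Enumerate A + A = {a + b : a, b ∈ A}. With |A| = 3, there are |A|^2 = 9 ordered sum pairs; collecting distinct values, A + A = {-6, -3, 0, 3, 6}, so |A + A| = 5. Thus K = 5/3. Here |A + A| = 2|A| − 1 = 5, the minimum possible — so K = 5/3 is minimal, which holds iff A is an arithmetic progression.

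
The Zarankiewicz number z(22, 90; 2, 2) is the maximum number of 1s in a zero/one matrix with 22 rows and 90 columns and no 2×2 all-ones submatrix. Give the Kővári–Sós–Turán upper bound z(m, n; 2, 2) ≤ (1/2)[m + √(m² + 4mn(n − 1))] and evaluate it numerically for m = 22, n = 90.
z(22, 90; 2, 2) ≤ (1/2)[22 + √(22² + 4·22·90·89)] = (1/2)[22 + √705364] = 430.9298

Kővári–Sós–Turán: let r_1, ..., r_22 be the row sums and z = Σ r_i the total number of 1s. Each pair of columns can share at most one row with both entries 1 (else a 2×2 all-ones block appears), so Σ_i C(r_i, 2) ≤ C(90, 2) = 4005. By convexity Σ_i C(r_i, 2) ≥ 22·C(z/22, 2) = z(z − 22)/(2·22), giving z² − 22z − 22·90·89 ≤ 0 and hence z ≤ (1/2)[22 + √(484 + 4·176220)] = (1/2)[22 + √705364] ≈ (1/2)(22 + 839.8595) = 430.9298.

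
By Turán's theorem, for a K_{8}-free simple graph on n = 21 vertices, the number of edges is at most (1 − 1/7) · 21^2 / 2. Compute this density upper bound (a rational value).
Turán density bound = (6/7) · 21^2/2 = 189

Turán's theorem: ex(n, K_{r+1}) is achieved by the complete r-partite Turán graph T(n, r) with parts as balanced as possible, and is at most (1 − 1/r) · n^2/2. For r = 7, n = 21: the density bound is (6/7) · 441/2 = 189. Since 7 ∣ 21, the Turán graph T(21, 7) has parts of equal size 3, and its edge count e(T(21, 7)) = 189 attains the density bound exactly.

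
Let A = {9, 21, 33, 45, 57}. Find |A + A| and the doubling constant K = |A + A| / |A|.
K = |A + A| / |A| = 9/5

Enumerate A + A = {a + b : a, b ∈ A}. With |A| = 5, there are |A|^2 = 25 ordered sum pairs; collecting distinct values, A + A = {18, 30, 42, 54, 66, 78, 90, 102, 114}, so |A + A| = 9. Thus K = 9/5. Here |A + A| = 2|A| − 1 = 9, the minimum possible — so K = 9/5 is minimal, which holds iff A is an arithmetic progression.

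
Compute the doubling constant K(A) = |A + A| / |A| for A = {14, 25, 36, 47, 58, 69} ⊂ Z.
K = |A + A| / |A| = 11/6

Enumerate A + A = {a + b : a, b ∈ A}. With |A| = 6, there are |A|^2 = 36 ordered sum pairs; collecting distinct values, A + A = {28, 39, 50, 61, 72, 83, 94, 105, 116, 127, 138}, so |A + A| = 11. Thus K = 11/6. Here |A + A| = 2|A| − 1 = 11, the minimum possible — so K = 11/6 is minimal, which holds iff A is an arithmetic progression.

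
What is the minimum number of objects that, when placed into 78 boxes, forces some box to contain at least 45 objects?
n = (45 − 1)·78 + 1 = 3433

By the generalised pigeonhole principle, to guarantee some box contains ≥ r objects we need more than (r − 1) · k objects total. Threshold: n = (r − 1) · k + 1. With r = 45 and k = 78: n = 44 · 78 + 1 = 3432 + 1 = 3433. For n = 3432 = 44 · 78, we can put exactly 44 objects in every box, avoiding 45 in any single one — so 3433 is tight.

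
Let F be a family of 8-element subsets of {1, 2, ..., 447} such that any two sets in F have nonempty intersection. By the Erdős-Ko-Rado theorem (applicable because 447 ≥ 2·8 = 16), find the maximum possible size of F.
max |F| = C(446, 7) = 664300477921080

Erdős-Ko-Rado (1961): when n ≥ 2k, max |F| = C(n−1, k−1). The bound is attained by the star {A : i ∈ A} for any fixed i ∈ [n]. Here C(447−1, 8−1) = C(446, 7) = 664300477921080.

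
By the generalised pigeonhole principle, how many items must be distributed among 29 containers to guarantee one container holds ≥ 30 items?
n = (30 − 1)·29 + 1 = 842

By the generalised pigeonhole principle, to guarantee some box contains ≥ r objects we need more than (r − 1) · k objects total. Threshold: n = (r − 1) · k + 1. With r = 30 and k = 29: n = 29 · 29 + 1 = 841 + 1 = 842. For n = 841 = 29 · 29, we can put exactly 29 objects in every box, avoiding 30 in any single one — so 842 is tight.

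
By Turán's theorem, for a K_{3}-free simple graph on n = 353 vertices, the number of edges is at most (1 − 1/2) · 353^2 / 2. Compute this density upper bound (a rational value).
Turán density bound = (1/2) · 353^2/2 = 124609/4 ≈ 31152.25

Turán's theorem: ex(n, K_{r+1}) is achieved by the complete r-partite Turán graph T(n, r) with parts as balanced as possible, and is at most (1 − 1/r) · n^2/2. For r = 2, n = 353: the density bound is (1/2) · 124609/2 = 124609/4 ≈ 31152.25. The integer-valued extremum is e(T(353, 2)) = 31152, which is strictly less than the density bound 124609/4 since 2 ∤ 353 (the parts of T(353, 2) cannot all be equal).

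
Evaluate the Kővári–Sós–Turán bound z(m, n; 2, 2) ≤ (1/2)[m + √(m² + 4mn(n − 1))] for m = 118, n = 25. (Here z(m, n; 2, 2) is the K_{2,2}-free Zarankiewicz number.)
z(118, 25; 2, 2) ≤ (1/2)[118 + √(118² + 4·118·25·24)] = (1/2)[118 + √297124] = 331.5454

Kővári–Sós–Turán: let r_1, ..., r_118 be the row sums and z = Σ r_i the total number of 1s. Each pair of columns can share at most one row with both entries 1 (else a 2×2 all-ones block appears), so Σ_i C(r_i, 2) ≤ C(25, 2) = 300. By convexity Σ_i C(r_i, 2) ≥ 118·C(z/118, 2) = z(z − 118)/(2·118), giving z² − 118z − 118·25·24 ≤ 0 and hence z ≤ (1/2)[118 + √(13924 + 4·70800)] = (1/2)[118 + √297124] ≈ (1/2)(118 + 545.0908) = 331.5454.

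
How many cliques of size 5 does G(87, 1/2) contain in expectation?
E[# K_5] = C(87, 5) · (1/2)^C(5, 2) = 36949857 / 2^10 ≈ 36083.844727

For each 5-subset S of vertices (there are C(87, 5) = 36949857 such S), let X_S = 1 if S induces a K_5 (all C(5, 2) = 10 edges present). Then P(X_S = 1) = (1/2)^10 = 1/1024. By linearity of expectation, E[# K_5] = C(87, 5) · (1/2)^10 = 36949857 / 1024 ≈ 36083.844727.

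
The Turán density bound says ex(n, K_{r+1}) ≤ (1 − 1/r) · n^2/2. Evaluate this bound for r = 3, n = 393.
Turán density bound = (2/3) · 393^2/2 = 51483

Turán's theorem: ex(n, K_{r+1}) is achieved by the complete r-partite Turán graph T(n, r) with parts as balanced as possible, and is at most (1 − 1/r) · n^2/2. For r = 3, n = 393: the density bound is (2/3) · 154449/2 = 51483. Since 3 ∣ 393, the Turán graph T(393, 3) has parts of equal size 131, and its edge count e(T(393, 3)) = 51483 attains the density bound exactly.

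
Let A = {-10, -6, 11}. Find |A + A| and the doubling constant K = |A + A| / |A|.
K = |A + A| / |A| = 6/3 = 2

Enumerate A + A = {a + b : a, b ∈ A}. With |A| = 3, there are |A|^2 = 9 ordered sum pairs; collecting distinct values, A + A = {-20, -16, -12, 1, 5, 22}, so |A + A| = 6. Thus K = 6/3 = 2. For comparison, the minimum possible |A + A| over all 3-element sets is 2·3 − 1 = 5 (so min K = 5/3), attained only by arithmetic progressions.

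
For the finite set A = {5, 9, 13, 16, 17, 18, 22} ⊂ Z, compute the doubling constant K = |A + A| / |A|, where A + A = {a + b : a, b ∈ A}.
K = |A + A| / |A| = 21/7 = 3

Enumerate A + A = {a + b : a, b ∈ A}. With |A| = 7, there are |A|^2 = 49 ordered sum pairs; collecting distinct values, A + A = {10, 14, 18, 21, 22, 23, 25, 26, 27, 29, 30, 31, 32, 33, 34, 35, 36, 38, 39, 40, 44}, so |A + A| = 21. Thus K = 21/7 = 3. For comparison, the minimum possible |A + A| over all 7-element sets is 2·7 − 1 = 13 (so min K = 13/7), attained only by arithmetic progressions.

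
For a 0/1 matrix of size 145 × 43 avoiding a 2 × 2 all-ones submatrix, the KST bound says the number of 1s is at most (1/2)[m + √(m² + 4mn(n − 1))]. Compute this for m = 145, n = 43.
z(145, 43; 2, 2) ≤ (1/2)[145 + √(145² + 4·145·43·42)] = (1/2)[145 + √1068505] = 589.3426

Kővári–Sós–Turán: let r_1, ..., r_145 be the row sums and z = Σ r_i the total number of 1s. Each pair of columns can share at most one row with both entries 1 (else a 2×2 all-ones block appears), so Σ_i C(r_i, 2) ≤ C(43, 2) = 903. By convexity Σ_i C(r_i, 2) ≥ 145·C(z/145, 2) = z(z − 145)/(2·145), giving z² − 145z − 145·43·42 ≤ 0 and hence z ≤ (1/2)[145 + √(21025 + 4·261870)] = (1/2)[145 + √1068505] ≈ (1/2)(145 + 1033.6852) = 589.3426.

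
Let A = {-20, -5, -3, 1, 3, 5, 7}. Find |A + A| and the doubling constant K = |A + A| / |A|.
K = |A + A| / |A| = 20/7

Enumerate A + A = {a + b : a, b ∈ A}. With |A| = 7, there are |A|^2 = 49 ordered sum pairs; collecting distinct values, A + A = {-40, -25, -23, -19, -17, -15, -13, -10, -8, -6, -4, -2, 0, 2, 4, 6, 8, 10, 12, 14}, so |A + A| = 20. Thus K = 20/7. For comparison, the minimum possible |A + A| over all 7-element sets is 2·7 − 1 = 13 (so min K = 13/7), attained only by arithmetic progressions.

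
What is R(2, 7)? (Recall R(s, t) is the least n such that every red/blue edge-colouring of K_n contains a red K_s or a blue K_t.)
R(2, 7) = 7

R(2, k) = k for all k ≥ 2: in a 2-colouring of K_k, either some edge is red (a red K_2) or all edges are blue (a blue K_k). And K_{6} coloured all-blue has no blue K_7, so R(2, 7) > 6. Hence R(2, 7) = 7.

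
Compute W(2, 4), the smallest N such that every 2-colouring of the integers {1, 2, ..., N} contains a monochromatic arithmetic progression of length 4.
W(2, 4) = 35

W(2, 4) = 35. The lower bound W(2, 4) > 34 comes from an explicit good 2-colouring of [1, 34]; the upper bound W(2, 4) ≤ 35 was verified by exhaustive search over 2-colourings of [1, 35].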